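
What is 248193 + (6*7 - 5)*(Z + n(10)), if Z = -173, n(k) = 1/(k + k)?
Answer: 4835877/20 ≈ 2.4179e+5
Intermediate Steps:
n(k) = 1/(2*k)
248193 + (6*7 - 5)*(Z + n(10)) = 248193 + (6*7 - 5)*(-173 + (½)/10) = 248193 + (42 - 5)*(-173 + (½)*(⅒)) = 248193 + 37*(-173 + 1/20) = 248193 + 37*(-3459/20) = 248193 - 127983/20 = 4835877/20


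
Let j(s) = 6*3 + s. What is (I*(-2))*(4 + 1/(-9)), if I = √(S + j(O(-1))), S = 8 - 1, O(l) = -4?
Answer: -70*√21/9 ≈ -35.642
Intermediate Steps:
S = 7
j(s) = 18 + s
I = √21 (I = √(7 + (18 - 4)) = √(7 + 14) = √21 ≈ 4.5826)
(I*(-2))*(4 + 1/(-9)) = (√21*(-2))*(4 + 1/(-9)) = (-2*√21)*(4 - ⅑) = -2*√21*(35/9) = -70*√21/9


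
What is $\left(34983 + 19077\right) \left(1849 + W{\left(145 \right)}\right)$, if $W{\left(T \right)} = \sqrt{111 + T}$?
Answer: $100821900$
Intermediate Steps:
$\left(34983 + 19077\right) \left(1849 + W{\left(145 \right)}\right) = \left(34983 + 19077\right) \left(1849 + \sqrt{111 + 145}\right) = 54060 \left(1849 + \sqrt{256}\right) = 54060 \left(1849 + 16\right) = 54060 \cdot 1865 = 100821900$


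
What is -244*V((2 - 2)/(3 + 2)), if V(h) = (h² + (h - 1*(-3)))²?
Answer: -2196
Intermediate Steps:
V(h) = (3 + h + h²)² (V(h) = (h² + (h + 3))² = (h² + (3 + h))² = (3 + h + h²)²)
-244*V((2 - 2)/(3 + 2)) = -244*(3 + (2 - 2)/(3 + 2) + ((2 - 2)/(3 + 2))²)² = -244*(3 + 0/5 + (0/5)²)² = -244*(3 + 0*(⅕) + (0*(⅕))²)² = -244*(3 + 0 + 0²)² = -244*(3 + 0 + 0)² = -244*3² = -244*9 = -2196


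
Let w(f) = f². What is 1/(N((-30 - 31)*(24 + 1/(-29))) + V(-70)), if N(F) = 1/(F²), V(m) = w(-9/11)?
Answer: 217477659025/145584319786 ≈ 1.4938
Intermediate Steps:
V(m) = 81/121 (V(m) = (-9/11)² = 81/121)
N(F) = F⁻²
1/(N((-30 - 31)*(24 + 1/(-29))) + V(-70)) = 1/(((-30 - 31)*(24 + 1/(-29)))⁻² + 81/121) = 1/((-61*(24 - 1/29))⁻² + 81/121) = 1/((-61*695/29)⁻² + 81/121) = 1/((-42395/29)⁻² + 81/121) = 1/(841/1797336025 + 81/121) = 1/(145584319786/217477659025) = 217477659025/145584319786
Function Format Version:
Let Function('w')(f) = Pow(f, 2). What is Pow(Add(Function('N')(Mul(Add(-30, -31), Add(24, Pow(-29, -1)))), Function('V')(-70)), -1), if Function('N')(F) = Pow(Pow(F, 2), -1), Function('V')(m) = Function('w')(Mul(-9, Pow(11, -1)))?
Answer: Rational(217477659025, 145584319786) ≈ 1.4938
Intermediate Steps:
Function('V')(m) = Rational(81, 121) (Function('V')(m) = Pow(Mul(-9, Pow(11, -1)), 2) = Pow(Mul(-9, Rational(1, 11)), 2) = Pow(Rational(-9, 11), 2) = Rational(81, 121))
Function('N')(F) = Pow(F, -2)
Pow(Add(Function('N')(Mul(Add(-30, -31), Add(24, Pow(-29, -1)))), Function('V')(-70)), -1) = Pow(Add(Pow(Mul(Add(-30, -31), Add(24, Pow(-29, -1))), -2), Rational(81, 121)), -1) = Pow(Add(Pow(Mul(-61, Add(24, Rational(-1, 29))), -2), Rational(81, 121)), -1) = Pow(Add(Pow(Mul(-61, Rational(695, 29)), -2), Rational(81, 121)), -1) = Pow(Add(Pow(Rational(-42395, 29), -2), Rational(81, 121)), -1) = Pow(Add(Rational(841, 1797336025), Rational(81, 121)), -1) = Pow(Rational(145584319786, 217477659025), -1) = Rational(217477659025, 145584319786)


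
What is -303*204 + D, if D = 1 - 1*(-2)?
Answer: -61809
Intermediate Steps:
D = 3 (D = 1 + 2 = 3)
-303*204 + D = -303*204 + 3 = -61812 + 3 = -61809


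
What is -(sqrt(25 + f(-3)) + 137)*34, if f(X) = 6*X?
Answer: -4658 - 34*sqrt(7) ≈ -4748.0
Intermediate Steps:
-(sqrt(25 + f(-3)) + 137)*34 = -(sqrt(25 + 6*(-3)) + 137)*34 = -(sqrt(25 - 18) + 137)*34 = -(sqrt(7) + 137)*34 = -(137 + sqrt(7))*34 = -(4658 + 34*sqrt(7)) = -4658 - 34*sqrt(7)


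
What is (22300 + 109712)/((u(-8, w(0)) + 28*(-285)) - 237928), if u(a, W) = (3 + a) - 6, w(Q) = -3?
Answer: -44004/81973 ≈ -0.53681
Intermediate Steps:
u(a, W) = -3 + a
(22300 + 109712)/((u(-8, w(0)) + 28*(-285)) - 237928) = (22300 + 109712)/(((-3 - 8) + 28*(-285)) - 237928) = 132012/((-11 - 7980) - 237928) = 132012/(-7991 - 237928) = 132012/(-245919) = 132012*(-1/245919) = -44004/81973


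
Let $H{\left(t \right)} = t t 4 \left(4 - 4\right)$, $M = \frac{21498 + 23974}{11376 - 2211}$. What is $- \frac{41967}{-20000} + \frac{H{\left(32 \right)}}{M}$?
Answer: $\frac{41967}{20000} \approx 2.0984$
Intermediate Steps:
$M = \frac{45472}{9165} \approx 4.9615$
$H{\left(t \right)} = 0$ ($H{\left(t \right)} = t^{2} \cdot 4 \cdot 0 = 4 t^{2} \cdot 0 = 0$)
$- \frac{41967}{-20000} + \frac{H{\left(32 \right)}}{M} = - \frac{41967}{-20000} + \frac{0}{\frac{45472}{9165}} = \left(-41967\right) \left(- \frac{1}{20000}\right) + 0 \cdot \frac{9165}{45472} = \frac{41967}{20000} + 0 = \frac{41967}{20000}$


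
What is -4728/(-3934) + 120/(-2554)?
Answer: 2900808/2511859 ≈ 1.1548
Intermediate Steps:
-4728/(-3934) + 120/(-2554) = -4728*(-1/3934) + 120*(-1/2554) = 2364/1967 - 60/1277 = 2900808/2511859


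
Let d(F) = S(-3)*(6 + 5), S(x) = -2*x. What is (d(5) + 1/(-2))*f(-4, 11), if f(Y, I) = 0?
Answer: 0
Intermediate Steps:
d(F) = 66 (d(F) = (-2*(-3))*(6 + 5) = 6*11 = 66)
(d(5) + 1/(-2))*f(-4, 11) = (66 + 1/(-2))*0 = (66 - ½)*0 = (131/2)*0 = 0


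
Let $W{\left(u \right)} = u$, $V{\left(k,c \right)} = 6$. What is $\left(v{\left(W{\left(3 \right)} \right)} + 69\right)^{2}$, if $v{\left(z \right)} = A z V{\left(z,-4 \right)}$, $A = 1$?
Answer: $7569$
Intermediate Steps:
$v{\left(z \right)} = 6 z$ ($v{\left(z \right)} = 1 z 6 = z 6 = 6 z$)
$\left(v{\left(W{\left(3 \right)} \right)} + 69\right)^{2} = \left(6 \cdot 3 + 69\right)^{2} = \left(18 + 69\right)^{2} = 87^{2} = 7569$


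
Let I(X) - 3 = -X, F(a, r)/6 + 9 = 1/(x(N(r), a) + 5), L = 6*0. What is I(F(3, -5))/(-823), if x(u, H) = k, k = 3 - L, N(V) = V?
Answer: -225/3292 ≈ -0.068347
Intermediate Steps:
L = 0
k = 3 (k = 3 - 1*0 = 3 + 0 = 3)
x(u, H) = 3
F(a, r) = -213/4 (F(a, r) = -54 + 6/(3 + 5) = -54 + 6/8 = -54 + 6*(1/8) = -54 + 3/4 = -213/4)
I(X) = 3 - X
I(F(3, -5))/(-823) = (3 - 1*(-213/4))/(-823) = (3 + 213/4)*(-1/823) = (225/4)*(-1/823) = -225/3292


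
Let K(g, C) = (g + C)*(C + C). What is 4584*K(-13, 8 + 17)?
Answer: 2750400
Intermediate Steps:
K(g, C) = 2*C*(C + g) (K(g, C) = (C + g)*(2*C) = 2*C*(C + g))
4584*K(-13, 8 + 17) = 4584*(2*(8 + 17)*((8 + 17) - 13)) = 4584*(2*25*(25 - 13)) = 4584*(2*25*12) = 4584*600 = 2750400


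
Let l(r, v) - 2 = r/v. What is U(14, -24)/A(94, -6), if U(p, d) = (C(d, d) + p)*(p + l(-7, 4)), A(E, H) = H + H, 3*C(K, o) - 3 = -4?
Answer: -779/48 ≈ -16.229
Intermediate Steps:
C(K, o) = -⅓ (C(K, o) = 1 + (⅓)*(-4) = 1 - 4/3 = -⅓)
A(E, H) = 2*H
l(r, v) = 2 + r/v
U(p, d) = (-⅓ + p)*(¼ + p) (U(p, d) = (-⅓ + p)*(p + (2 - 7/4)) = (-⅓ + p)*(p + ¼) = (-⅓ + p)*(¼ + p))
U(14, -24)/A(94, -6) = (-1/12 + 14² - 1/12*14)/((2*(-6))) = (-1/12 + 196 - 7/6)/(-12) = (779/4)*(-1/12) = -779/48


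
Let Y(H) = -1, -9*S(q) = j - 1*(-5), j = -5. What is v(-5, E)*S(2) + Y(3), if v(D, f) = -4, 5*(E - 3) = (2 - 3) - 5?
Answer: -1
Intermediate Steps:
S(q) = 0 (S(q) = -(-5 - 1*(-5))/9 = -(-5 + 5)/9 = -1/9*0 = 0)
E = 9/5 (E = 3 + ((2 - 3) - 5)/5 = 3 + (-1 - 5)/5 = 3 + (1/5)*(-6) = 3 - 6/5 = 9/5 ≈ 1.8000)
v(-5, E)*S(2) + Y(3) = -4*0 - 1 = 0 - 1 = -1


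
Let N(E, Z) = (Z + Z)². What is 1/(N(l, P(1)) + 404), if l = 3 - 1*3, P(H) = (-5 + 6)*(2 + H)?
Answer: 1/440 ≈ 0.0022727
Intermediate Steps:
P(H) = 2 + H (P(H) = 1*(2 + H) = 2 + H)
l = 0 (l = 3 - 3 = 0)
N(E, Z) = 4*Z² (N(E, Z) = (2*Z)² = 4*Z²)
1/(N(l, P(1)) + 404) = 1/(4*(2 + 1)² + 404) = 1/(4*3² + 404) = 1/(4*9 + 404) = 1/(36 + 404) = 1/440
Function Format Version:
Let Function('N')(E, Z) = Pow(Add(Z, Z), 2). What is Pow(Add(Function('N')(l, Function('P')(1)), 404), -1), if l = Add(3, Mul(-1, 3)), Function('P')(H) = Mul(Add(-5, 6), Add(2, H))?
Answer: Rational(1, 440) ≈ 0.0022727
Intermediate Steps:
Function('P')(H) = Add(2, H) (Function('P')(H) = Mul(1, Add(2, H)) = Add(2, H))
l = 0 (l = Add(3, -3) = 0)
Function('N')(E, Z) = Mul(4, Pow(Z, 2)) (Function('N')(E, Z) = Pow(Mul(2, Z), 2) = Mul(4, Pow(Z, 2)))
Pow(Add(Function('N')(l, Function('P')(1)), 404), -1) = Pow(Add(Mul(4, Pow(Add(2, 1), 2)), 404), -1) = Pow(Add(Mul(4, Pow(3, 2)), 404), -1) = Pow(Add(Mul(4, 9), 404), -1) = Pow(Add(36, 404), -1) = Pow(440, -1) = Rational(1, 440)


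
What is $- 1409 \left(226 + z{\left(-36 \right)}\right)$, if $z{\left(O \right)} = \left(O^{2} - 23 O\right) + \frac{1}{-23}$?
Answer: $- \frac{76155041}{23} \approx -3.3111 \cdot 10^{6}$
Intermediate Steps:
$z{\left(O \right)} = - \frac{1}{23} + O^{2} - 23 O$ ($z{\left(O \right)} = \left(O^{2} - 23 O\right) - \frac{1}{23} = - \frac{1}{23} + O^{2} - 23 O$)
$- 1409 \left(226 + z{\left(-36 \right)}\right) = - 1409 \left(226 - \left(- \frac{19043}{23} - 1296\right)\right) = - 1409 \left(226 + \left(- \frac{1}{23} + 1296 + 828\right)\right) = - 1409 \left(226 + \frac{48851}{23}\right) = \left(-1409\right) \frac{54049}{23} = - \frac{76155041}{23}$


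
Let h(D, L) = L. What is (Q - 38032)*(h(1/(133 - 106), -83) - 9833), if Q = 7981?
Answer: 297985716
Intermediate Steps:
(Q - 38032)*(h(1/(133 - 106), -83) - 9833) = (7981 - 38032)*(-83 - 9833) = -30051*(-9916) = 297985716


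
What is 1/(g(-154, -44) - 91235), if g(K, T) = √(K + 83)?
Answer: -1285/117236976 - I*√71/8323825296 ≈ -1.0961e-5 - 1.0123e-9*I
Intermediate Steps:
g(K, T) = √(83 + K)
1/(g(-154, -44) - 91235) = 1/(√(83 - 154) - 91235) = 1/(√(-71) - 91235) = 1/(I*√71 - 91235) = 1/(-91235 + I*√71)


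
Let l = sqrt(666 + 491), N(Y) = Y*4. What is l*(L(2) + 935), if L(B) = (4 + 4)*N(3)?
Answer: 1031*sqrt(1157) ≈ 35069.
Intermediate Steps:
N(Y) = 4*Y
l = sqrt(1157) ≈ 34.015
L(B) = 96 (L(B) = (4 + 4)*(4*3) = 8*12 = 96)
l*(L(2) + 935) = sqrt(1157)*(96 + 935) = sqrt(1157)*1031 = 1031*sqrt(1157)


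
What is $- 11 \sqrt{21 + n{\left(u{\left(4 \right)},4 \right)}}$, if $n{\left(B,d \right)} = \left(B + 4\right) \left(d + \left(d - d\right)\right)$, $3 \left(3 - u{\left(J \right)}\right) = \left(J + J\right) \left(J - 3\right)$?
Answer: $- \frac{11 \sqrt{345}}{3} \approx -68.105$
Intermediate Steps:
$u{\left(J \right)} = 3 - \frac{2 J \left(-3 + J\right)}{3}$ ($u{\left(J \right)} = 3 - \frac{\left(J + J\right) \left(J - 3\right)}{3} = 3 - \frac{2 J \left(-3 + J\right)}{3}$)
$n{\left(B,d \right)} = d \left(4 + B\right)$ ($n{\left(B,d \right)} = \left(4 + B\right) \left(d + 0\right) = \left(4 + B\right) d = d \left(4 + B\right)$)
$- 11 \sqrt{21 + n{\left(u{\left(4 \right)},4 \right)}} = - 11 \sqrt{21 + 4 \left(4 + \left(3 + 2 \cdot 4 - \frac{2 \cdot 4^{2}}{3}\right)\right)} = - 11 \sqrt{21 + 4 \left(4 + \left(3 + 8 - \frac{32}{3}\right)\right)} = - 11 \sqrt{21 + 4 \left(4 + \frac{1}{3}\right)} = - 11 \sqrt{21 + 4 \cdot \frac{13}{3}} = - 11 \sqrt{21 + \frac{52}{3}} = - 11 \sqrt{\frac{115}{3}} = - 11 \frac{\sqrt{345}}{3} = - \frac{11 \sqrt{345}}{3}$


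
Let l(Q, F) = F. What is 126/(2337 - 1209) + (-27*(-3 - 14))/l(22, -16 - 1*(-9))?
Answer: -86145/1316 ≈ -65.460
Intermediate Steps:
126/(2337 - 1209) + (-27*(-3 - 14))/l(22, -16 - 1*(-9)) = 126/(2337 - 1209) + (-27*(-3 - 14))/(-16 - 1*(-9)) = 126/1128 + (-27*(-17))/(-16 + 9) = 126*(1/1128) + 459/(-7) = 21/188 + 459*(-⅐) = 21/188 - 459/7 = -86145/1316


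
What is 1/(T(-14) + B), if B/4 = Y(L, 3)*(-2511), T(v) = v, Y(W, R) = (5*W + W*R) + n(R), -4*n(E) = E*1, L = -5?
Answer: 1/409279 ≈ 2.4433e-6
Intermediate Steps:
n(E) = -E/4
Y(W, R) = 5*W - R/4 + R*W (Y(W, R) = (5*W + W*R) - R/4 = (5*W + R*W) - R/4 = 5*W - R/4 + R*W)
B = 409293 (B = 4*((5*(-5) - ¼*3 + 3*(-5))*(-2511)) = 4*((-25 - ¾ - 15)*(-2511)) = 4*(-163/4*(-2511)) = 4*(409293/4) = 409293)
1/(T(-14) + B) = 1/(-14 + 409293) = 1/409279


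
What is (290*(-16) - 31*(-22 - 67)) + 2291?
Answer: 410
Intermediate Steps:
(290*(-16) - 31*(-22 - 67)) + 2291 = (-4640 - 31*(-89)) + 2291 = (-4640 + 2759) + 2291 = -1881 + 2291 = 410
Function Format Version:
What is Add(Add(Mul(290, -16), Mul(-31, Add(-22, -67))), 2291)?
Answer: 410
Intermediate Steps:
Add(Add(Mul(290, -16), Mul(-31, Add(-22, -67))), 2291) = Add(Add(-4640, Mul(-31, -89)), 2291) = Add(Add(-4640, 2759), 2291) = Add(-1881, 2291) = 410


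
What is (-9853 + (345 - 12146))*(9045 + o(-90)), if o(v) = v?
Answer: -193911570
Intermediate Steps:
(-9853 + (345 - 12146))*(9045 + o(-90)) = (-9853 + (345 - 12146))*(9045 - 90) = (-9853 - 11801)*8955 = -21654*8955 = -193911570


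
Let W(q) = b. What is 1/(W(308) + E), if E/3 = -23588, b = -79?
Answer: -1/70843 ≈ -1.4116e-5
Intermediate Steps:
E = -70764 (E = 3*(-23588) = -70764)
W(q) = -79
1/(W(308) + E) = 1/(-79 - 70764) = 1/(-70843) = -1/70843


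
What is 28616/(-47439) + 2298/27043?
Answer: -94978238/183270411 ≈ -0.51824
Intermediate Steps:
28616/(-47439) + 2298/27043 = 28616*(-1/47439) + 2298*(1/27043) = -4088/6777 + 2298/27043 = -94978238/183270411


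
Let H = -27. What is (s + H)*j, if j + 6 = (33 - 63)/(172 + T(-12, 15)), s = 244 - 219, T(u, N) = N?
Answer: 2304/187 ≈ 12.321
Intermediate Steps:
s = 25
j = -1152/187 (j = -6 + (33 - 63)/(172 + 15) = -6 - 30/187 = -1152/187 ≈ -6.1604)
(s + H)*j = (25 - 27)*(-1152/187) = -2*(-1152/187) = 2304/187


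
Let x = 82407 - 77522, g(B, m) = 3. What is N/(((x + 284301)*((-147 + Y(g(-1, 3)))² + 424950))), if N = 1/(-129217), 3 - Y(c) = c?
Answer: -1/16686903894227358 ≈ -5.9927e-17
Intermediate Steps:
Y(c) = 3 - c
N = -1/129217 ≈ -7.7389e-6
x = 4885
N/(((x + 284301)*((-147 + Y(g(-1, 3)))² + 424950))) = -1/((4885 + 284301)*((-147 + (3 - 1*3))² + 424950))/129217 = -1/(289186*((-147 + (3 - 3))² + 424950))/129217 = -1/(289186*((-147 + 0)² + 424950))/129217 = -1/(289186*((-147)² + 424950))/129217 = -1/(289186*(21609 + 424950))/129217 = -1/(129217*(289186*446559)) = -1/129217/129138610974 = -1/129217*1/129138610974 = -1/16686903894227358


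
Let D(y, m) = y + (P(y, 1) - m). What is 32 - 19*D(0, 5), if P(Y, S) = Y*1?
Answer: 127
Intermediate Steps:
P(Y, S) = Y
D(y, m) = -m + 2*y (D(y, m) = y + (y - m) = -m + 2*y)
32 - 19*D(0, 5) = 32 - 19*(-1*5 + 2*0) = 32 - 19*(-5 + 0) = 32 - 19*(-5) = 32 + 95 = 127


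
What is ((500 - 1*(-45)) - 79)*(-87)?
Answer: -40542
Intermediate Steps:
((500 - 1*(-45)) - 79)*(-87) = ((500 + 45) - 79)*(-87) = (545 - 79)*(-87) = 466*(-87) = -40542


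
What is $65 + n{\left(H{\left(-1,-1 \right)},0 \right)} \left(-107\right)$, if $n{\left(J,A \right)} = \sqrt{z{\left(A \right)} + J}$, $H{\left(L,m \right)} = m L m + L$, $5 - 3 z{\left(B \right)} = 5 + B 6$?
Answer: $65 - 107 i \sqrt{2} \approx 65.0 - 151.32 i$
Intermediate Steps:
$z{\left(B \right)} = - 2 B$ ($z{\left(B \right)} = \frac{5}{3} - \frac{5 + B 6}{3} = \frac{5}{3} - \frac{5 + 6 B}{3} = \frac{5}{3} - \left(\frac{5}{3} + 2 B\right) = - 2 B$)
$H{\left(L,m \right)} = L + L m^{2}$ ($H{\left(L,m \right)} = L m m + L = L m^{2} + L = L + L m^{2}$)
$n{\left(J,A \right)} = \sqrt{J - 2 A}$ ($n{\left(J,A \right)} = \sqrt{- 2 A + J} = \sqrt{J - 2 A}$)
$65 + n{\left(H{\left(-1,-1 \right)},0 \right)} \left(-107\right) = 65 + \sqrt{- (1 + \left(-1\right)^{2}) - 0} \left(-107\right) = 65 + \sqrt{- (1 + 1) + 0} \left(-107\right) = 65 + \sqrt{\left(-1\right) 2 + 0} \left(-107\right) = 65 + \sqrt{-2 + 0} \left(-107\right) = 65 + \sqrt{-2} \left(-107\right) = 65 + i \sqrt{2} \left(-107\right) = 65 - 107 i \sqrt{2}$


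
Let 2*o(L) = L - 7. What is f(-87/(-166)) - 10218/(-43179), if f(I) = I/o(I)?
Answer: 1157068/15472475 ≈ 0.074782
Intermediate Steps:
o(L) = -7/2 + L/2 (o(L) = (L - 7)/2 = (-7 + L)/2 = -7/2 + L/2)
f(I) = I/(-7/2 + I/2)
f(-87/(-166)) - 10218/(-43179) = 2*(-87/(-166))/(-7 - 87/(-166)) - 10218/(-43179) = 2*(-87*(-1/166))/(-7 - 87*(-1/166)) - 10218*(-1)/43179 = 2*(87/166)/(-7 + 87/166) - 1*(-3406/14393) = 2*(87/166)/(-1075/166) + 3406/14393 = 2*(87/166)*(-166/1075) + 3406/14393 = -174/1075 + 3406/14393 = 1157068/15472475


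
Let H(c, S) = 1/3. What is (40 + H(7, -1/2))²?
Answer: 14641/9 ≈ 1626.8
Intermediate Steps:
H(c, S) = ⅓
(40 + H(7, -1/2))² = (40 + ⅓)² = (121/3)² = 14641/9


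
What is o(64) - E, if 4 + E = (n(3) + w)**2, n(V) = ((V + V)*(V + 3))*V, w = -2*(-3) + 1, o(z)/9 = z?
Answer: -12645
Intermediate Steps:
o(z) = 9*z
w = 7 (w = 6 + 1 = 7)
n(V) = 2*V**2*(3 + V) (n(V) = ((2*V)*(3 + V))*V = (2*V*(3 + V))*V = 2*V**2*(3 + V))
E = 13221 (E = -4 + (2*3**2*(3 + 3) + 7)**2 = -4 + (2*9*6 + 7)**2 = -4 + (108 + 7)**2 = -4 + 115**2 = -4 + 13225 = 13221)
o(64) - E = 9*64 - 1*13221 = 576 - 13221 = -12645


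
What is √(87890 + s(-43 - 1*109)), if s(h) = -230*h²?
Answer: 3*I*√580670 ≈ 2286.1*I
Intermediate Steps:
√(87890 + s(-43 - 1*109)) = √(87890 - 230*(-43 - 1*109)²) = √(87890 - 230*(-43 - 109)²) = √(87890 - 230*(-152)²) = √(87890 - 230*23104) = √(87890 - 5313920) = √(-5226030) = 3*I*√580670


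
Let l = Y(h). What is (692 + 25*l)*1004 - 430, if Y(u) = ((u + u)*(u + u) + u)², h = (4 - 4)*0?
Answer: 694338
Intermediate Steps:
h = 0 (h = 0*0 = 0)
Y(u) = (u + 4*u²)² (Y(u) = ((2*u)*(2*u) + u)² = (4*u² + u)² = (u + 4*u²)²)
l = 0 (l = 0²*(1 + 4*0)² = 0*(1 + 0)² = 0*1² = 0*1 = 0)
(692 + 25*l)*1004 - 430 = (692 + 25*0)*1004 - 430 = (692 + 0)*1004 - 430 = 692*1004 - 430 = 694768 - 430 = 694338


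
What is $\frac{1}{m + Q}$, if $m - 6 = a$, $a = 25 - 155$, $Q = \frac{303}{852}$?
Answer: $- \frac{284}{35115} \approx -0.0080877$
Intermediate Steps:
$Q = \frac{101}{284}$ ($Q = 303 \cdot \frac{1}{852} = \frac{101}{284} \approx 0.35563$)
$a = -130$
$m = -124$ ($m = 6 - 130 = -124$)
$\frac{1}{m + Q} = \frac{1}{-124 + \frac{101}{284}} = \frac{1}{- \frac{35115}{284}} = - \frac{284}{35115}$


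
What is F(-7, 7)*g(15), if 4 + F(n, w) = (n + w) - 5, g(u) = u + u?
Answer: -270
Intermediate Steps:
g(u) = 2*u
F(n, w) = -9 + n + w (F(n, w) = -4 + ((n + w) - 5) = -4 + (-5 + n + w) = -9 + n + w)
F(-7, 7)*g(15) = (-9 - 7 + 7)*(2*15) = -9*30 = -270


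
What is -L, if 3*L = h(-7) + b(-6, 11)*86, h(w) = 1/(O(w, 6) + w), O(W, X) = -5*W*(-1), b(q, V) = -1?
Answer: 3613/126 ≈ 28.675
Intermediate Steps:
O(W, X) = 5*W
h(w) = 1/(6*w) (h(w) = 1/(5*w + w) = 1/(6*w))
L = -3613/126 (L = ((1/6)/(-7) - 1*86)/3 = ((1/6)*(-1/7) - 86)/3 = (-1/42 - 86)/3 = (1/3)*(-3613/42) = -3613/126 ≈ -28.675)
-L = -1*(-3613/126) = 3613/126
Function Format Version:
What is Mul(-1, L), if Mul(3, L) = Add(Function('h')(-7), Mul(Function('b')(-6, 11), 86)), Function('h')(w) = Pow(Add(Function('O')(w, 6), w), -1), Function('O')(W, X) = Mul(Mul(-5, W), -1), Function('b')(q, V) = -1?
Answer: Rational(3613, 126) ≈ 28.675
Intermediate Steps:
Function('O')(W, X) = Mul(5, W)
Function('h')(w) = Mul(Rational(1, 6), Pow(w, -1)) (Function('h')(w) = Pow(Add(Mul(5, w), w), -1) = Pow(Mul(6, w), -1) = Mul(Rational(1, 6), Pow(w, -1)))
L = Rational(-3613, 126) (L = Mul(Rational(1, 3), Add(Mul(Rational(1, 6), Pow(-7, -1)), Mul(-1, 86))) = Mul(Rational(1, 3), Add(Mul(Rational(1, 6), Rational(-1, 7)), -86)) = Mul(Rational(1, 3), Add(Rational(-1, 42), -86)) = Mul(Rational(1, 3), Rational(-3613, 42)) = Rational(-3613, 126) ≈ -28.675)
Mul(-1, L) = Mul(-1, Rational(-3613, 126)) = Rational(3613, 126)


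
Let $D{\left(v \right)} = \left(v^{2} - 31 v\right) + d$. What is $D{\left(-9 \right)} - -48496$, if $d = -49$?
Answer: $48807$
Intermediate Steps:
$D{\left(v \right)} = -49 + v^{2} - 31 v$ ($D{\left(v \right)} = \left(v^{2} - 31 v\right) - 49 = -49 + v^{2} - 31 v$)
$D{\left(-9 \right)} - -48496 = \left(-49 + \left(-9\right)^{2} - -279\right) - -48496 = \left(-49 + 81 + 279\right) + 48496 = 311 + 48496 = 48807$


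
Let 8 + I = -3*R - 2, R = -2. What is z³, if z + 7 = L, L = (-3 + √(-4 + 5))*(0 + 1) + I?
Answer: -2197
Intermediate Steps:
I = -4 (I = -8 + (-3*(-2) - 2) = -8 + (6 - 2) = -8 + 4 = -4)
L = -6 (L = (-3 + √(-4 + 5))*(0 + 1) - 4 = (-3 + √1)*1 - 4 = (-3 + 1)*1 - 4 = -2*1 - 4 = -2 - 4 = -6)
z = -13 (z = -7 - 6 = -13)
z³ = (-13)³ = -2197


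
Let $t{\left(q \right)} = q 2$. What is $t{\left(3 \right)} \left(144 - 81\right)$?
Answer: $378$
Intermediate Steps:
$t{\left(q \right)} = 2 q$
$t{\left(3 \right)} \left(144 - 81\right) = 2 \cdot 3 \left(144 - 81\right) = 6 \cdot 63 = 378$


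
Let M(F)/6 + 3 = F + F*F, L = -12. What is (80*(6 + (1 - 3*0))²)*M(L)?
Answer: 3034080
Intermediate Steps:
M(F) = -18 + 6*F + 6*F² (M(F) = -18 + 6*(F + F*F) = -18 + 6*(F + F²) = -18 + (6*F + 6*F²) = -18 + 6*F + 6*F²)
(80*(6 + (1 - 3*0))²)*M(L) = (80*(6 + (1 - 3*0))²)*(-18 + 6*(-12) + 6*(-12)²) = (80*(6 + (1 + 0))²)*(-18 - 72 + 6*144) = (80*(6 + 1)²)*(-18 - 72 + 864) = (80*7²)*774 = (80*49)*774 = 3920*774 = 3034080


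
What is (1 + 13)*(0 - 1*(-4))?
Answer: 56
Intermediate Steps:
(1 + 13)*(0 - 1*(-4)) = 14*(0 + 4) = 14*4 = 56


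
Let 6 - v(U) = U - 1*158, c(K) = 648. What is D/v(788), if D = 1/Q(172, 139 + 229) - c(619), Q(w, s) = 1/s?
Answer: 35/78 ≈ 0.44872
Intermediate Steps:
v(U) = 164 - U (v(U) = 6 - (U - 1*158) = 6 - (U - 158) = 6 - (-158 + U) = 6 + (158 - U) = 164 - U)
D = -280 (D = 1/(1/(139 + 229)) - 1*648 = 1/(1/368) - 648 = 368 - 648 = -280)
D/v(788) = -280/(164 - 1*788) = -280/(164 - 788) = -280/(-624) = -280*(-1/624) = 35/78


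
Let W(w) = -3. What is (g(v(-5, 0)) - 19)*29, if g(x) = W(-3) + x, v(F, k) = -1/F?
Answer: -3161/5 ≈ -632.20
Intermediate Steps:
g(x) = -3 + x
(g(v(-5, 0)) - 19)*29 = ((-3 - 1/(-5)) - 19)*29 = ((-3 - 1*(-⅕)) - 19)*29 = ((-3 + ⅕) - 19)*29 = (-14/5 - 19)*29 = -109/5*29 = -3161/5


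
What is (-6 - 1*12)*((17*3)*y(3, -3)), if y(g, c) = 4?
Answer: -3672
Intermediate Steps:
(-6 - 1*12)*((17*3)*y(3, -3)) = (-6 - 1*12)*((17*3)*4) = (-6 - 12)*(51*4) = -18*204 = -3672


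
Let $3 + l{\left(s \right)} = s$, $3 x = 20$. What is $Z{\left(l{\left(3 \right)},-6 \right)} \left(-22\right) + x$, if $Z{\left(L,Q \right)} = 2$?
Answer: $- \frac{112}{3} \approx -37.333$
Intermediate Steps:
$x = \frac{20}{3}$ ($x = \frac{1}{3} \cdot 20 = \frac{20}{3} \approx 6.6667$)
$l{\left(s \right)} = -3 + s$
$Z{\left(l{\left(3 \right)},-6 \right)} \left(-22\right) + x = 2 \left(-22\right) + \frac{20}{3} = -44 + \frac{20}{3} = - \frac{112}{3}$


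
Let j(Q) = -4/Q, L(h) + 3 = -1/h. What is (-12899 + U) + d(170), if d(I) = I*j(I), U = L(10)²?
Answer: -1289339/100 ≈ -12893.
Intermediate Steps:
L(h) = -3 - 1/h
U = 961/100 (U = (-3 - 1/10)² = (-3 - 1*⅒)² = (-3 - ⅒)² = (-31/10)² = 961/100 ≈ 9.6100)
d(I) = -4 (d(I) = I*(-4/I) = -4)
(-12899 + U) + d(170) = (-12899 + 961/100) - 4 = -1288939/100 - 4 = -1289339/100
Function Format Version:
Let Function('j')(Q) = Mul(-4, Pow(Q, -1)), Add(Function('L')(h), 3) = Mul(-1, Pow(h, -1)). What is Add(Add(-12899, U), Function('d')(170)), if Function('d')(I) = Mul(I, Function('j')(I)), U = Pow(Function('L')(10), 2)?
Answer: Rational(-1289339, 100) ≈ -12893.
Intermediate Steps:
Function('L')(h) = Add(-3, Mul(-1, Pow(h, -1)))
U = Rational(961, 100) (U = Pow(Add(-3, Mul(-1, Pow(10, -1))), 2) = Pow(Add(-3, Mul(-1, Rational(1, 10))), 2) = Pow(Add(-3, Rational(-1, 10)), 2) = Pow(Rational(-31, 10), 2) = Rational(961, 100) ≈ 9.6100)
Function('d')(I) = -4 (Function('d')(I) = Mul(I, Mul(-4, Pow(I, -1))) = -4)
Add(Add(-12899, U), Function('d')(170)) = Add(Add(-12899, Rational(961, 100)), -4) = Add(Rational(-1288939, 100), -4) = Rational(-1289339, 100)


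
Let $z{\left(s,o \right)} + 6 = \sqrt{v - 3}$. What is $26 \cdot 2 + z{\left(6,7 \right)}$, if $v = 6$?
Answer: $46 + \sqrt{3} \approx 47.732$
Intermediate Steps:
$z{\left(s,o \right)} = -6 + \sqrt{3}$ ($z{\left(s,o \right)} = -6 + \sqrt{6 - 3} = -6 + \sqrt{3}$)
$26 \cdot 2 + z{\left(6,7 \right)} = 26 \cdot 2 - \left(6 - \sqrt{3}\right) = 52 - \left(6 - \sqrt{3}\right) = 46 + \sqrt{3}$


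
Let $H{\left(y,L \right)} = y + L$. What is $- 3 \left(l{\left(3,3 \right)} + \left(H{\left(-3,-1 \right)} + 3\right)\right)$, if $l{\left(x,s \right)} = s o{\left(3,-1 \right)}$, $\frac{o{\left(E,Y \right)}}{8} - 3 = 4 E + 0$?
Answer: $-1077$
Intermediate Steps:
$o{\left(E,Y \right)} = 24 + 32 E$ ($o{\left(E,Y \right)} = 24 + 8 \left(4 E + 0\right) = 24 + 8 \cdot 4 E = 24 + 32 E$)
$H{\left(y,L \right)} = L + y$
$l{\left(x,s \right)} = 120 s$ ($l{\left(x,s \right)} = s \left(24 + 32 \cdot 3\right) = s \left(24 + 96\right) = s 120 = 120 s$)
$- 3 \left(l{\left(3,3 \right)} + \left(H{\left(-3,-1 \right)} + 3\right)\right) = - 3 \left(120 \cdot 3 + \left(\left(-1 - 3\right) + 3\right)\right) = - 3 \left(360 + \left(-4 + 3\right)\right) = - 3 \left(360 - 1\right) = \left(-3\right) 359 = -1077$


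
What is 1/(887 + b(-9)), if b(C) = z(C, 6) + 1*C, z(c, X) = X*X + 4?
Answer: 1/918 ≈ 0.0010893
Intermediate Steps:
z(c, X) = 4 + X**2 (z(c, X) = X**2 + 4 = 4 + X**2)
b(C) = 40 + C (b(C) = (4 + 6**2) + 1*C = (4 + 36) + C = 40 + C)
1/(887 + b(-9)) = 1/(887 + (40 - 9)) = 1/(887 + 31) = 1/918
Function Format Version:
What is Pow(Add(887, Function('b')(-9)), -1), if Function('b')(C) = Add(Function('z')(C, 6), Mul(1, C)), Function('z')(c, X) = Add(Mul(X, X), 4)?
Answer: Rational(1, 918) ≈ 0.0010893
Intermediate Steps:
Function('z')(c, X) = Add(4, Pow(X, 2)) (Function('z')(c, X) = Add(Pow(X, 2), 4) = Add(4, Pow(X, 2)))
Function('b')(C) = Add(40, C) (Function('b')(C) = Add(Add(4, Pow(6, 2)), Mul(1, C)) = Add(Add(4, 36), C) = Add(40, C))
Pow(Add(887, Function('b')(-9)), -1) = Pow(Add(887, Add(40, -9)), -1) = Pow(Add(887, 31), -1) = Pow(918, -1) = Rational(1, 918)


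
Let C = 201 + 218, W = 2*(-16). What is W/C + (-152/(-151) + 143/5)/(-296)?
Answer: -16517267/93638120 ≈ -0.17639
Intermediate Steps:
W = -32
C = 419
W/C + (-152/(-151) + 143/5)/(-296) = -32/419 + (-152/(-151) + 143/5)/(-296) = -32*1/419 + (-152*(-1/151) + 143*(⅕))*(-1/296) = -32/419 + (152/151 + 143/5)*(-1/296) = -32/419 + (22353/755)*(-1/296) = -32/419 - 22353/223480 = -16517267/93638120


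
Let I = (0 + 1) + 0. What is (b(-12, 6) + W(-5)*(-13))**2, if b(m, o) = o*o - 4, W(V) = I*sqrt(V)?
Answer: 179 - 832*I*sqrt(5) ≈ 179.0 - 1860.4*I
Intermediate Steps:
I = 1 (I = 1 + 0 = 1)
W(V) = sqrt(V) (W(V) = 1*sqrt(V) = sqrt(V))
b(m, o) = -4 + o**2 (b(m, o) = o**2 - 4 = -4 + o**2)
(b(-12, 6) + W(-5)*(-13))**2 = ((-4 + 6**2) + sqrt(-5)*(-13))**2 = ((-4 + 36) + (I*sqrt(5))*(-13))**2 = (32 - 13*I*sqrt(5))**2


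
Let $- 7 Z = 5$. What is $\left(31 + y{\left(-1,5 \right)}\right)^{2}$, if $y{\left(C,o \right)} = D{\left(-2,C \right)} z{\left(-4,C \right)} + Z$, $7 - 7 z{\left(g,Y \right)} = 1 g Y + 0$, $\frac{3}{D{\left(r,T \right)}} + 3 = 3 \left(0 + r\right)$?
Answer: $\frac{44521}{49} \approx 908.59$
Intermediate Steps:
$Z = - \frac{5}{7}$ ($Z = \left(- \frac{1}{7}\right) 5 = - \frac{5}{7} \approx -0.71429$)
$D{\left(r,T \right)} = \frac{3}{-3 + 3 r}$ ($D{\left(r,T \right)} = \frac{3}{-3 + 3 \left(0 + r\right)} = \frac{3}{-3 + 3 r}$)
$z{\left(g,Y \right)} = 1 - \frac{Y g}{7}$ ($z{\left(g,Y \right)} = 1 - \frac{1 g Y + 0}{7} = 1 - \frac{g Y + 0}{7} = 1 - \frac{Y g + 0}{7} = 1 - \frac{Y g}{7}$)
$y{\left(C,o \right)} = - \frac{22}{21} - \frac{4 C}{21}$ ($y{\left(C,o \right)} = \frac{1 - \frac{1}{7} C \left(-4\right)}{-1 - 2} - \frac{5}{7} = \frac{1 + \frac{4 C}{7}}{-3} - \frac{5}{7} = - \frac{1 + \frac{4 C}{7}}{3} - \frac{5}{7} = \left(- \frac{1}{3} - \frac{4 C}{21}\right) - \frac{5}{7} = - \frac{22}{21} - \frac{4 C}{21}$)
$\left(31 + y{\left(-1,5 \right)}\right)^{2} = \left(31 - \frac{6}{7}\right)^{2} = \left(\frac{211}{7}\right)^{2} = \frac{44521}{49}$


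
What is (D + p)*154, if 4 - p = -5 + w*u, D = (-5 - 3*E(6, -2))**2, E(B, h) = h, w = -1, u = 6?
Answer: 2464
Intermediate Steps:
D = 1 (D = (-5 - 3*(-2))**2 = (-5 + 6)**2 = 1**2 = 1)
p = 15 (p = 4 - (-5 - 1*6) = 4 - (-5 - 6) = 4 - 1*(-11) = 4 + 11 = 15)
(D + p)*154 = (1 + 15)*154 = 16*154 = 2464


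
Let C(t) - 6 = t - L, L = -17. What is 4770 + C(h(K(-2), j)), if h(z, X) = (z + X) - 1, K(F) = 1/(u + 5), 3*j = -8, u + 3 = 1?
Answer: 14369/3 ≈ 4789.7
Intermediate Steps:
u = -2 (u = -3 + 1 = -2)
j = -8/3 (j = (⅓)*(-8) = -8/3 ≈ -2.6667)
K(F) = ⅓ (K(F) = 1/(-2 + 5) = 1/3 = ⅓)
h(z, X) = -1 + X + z (h(z, X) = (X + z) - 1 = -1 + X + z)
C(t) = 23 + t (C(t) = 6 + (t - 1*(-17)) = 6 + (t + 17) = 6 + (17 + t) = 23 + t)
4770 + C(h(K(-2), j)) = 4770 + (23 + (-1 - 8/3 + ⅓)) = 4770 + (23 - 10/3) = 4770 + 59/3 = 14369/3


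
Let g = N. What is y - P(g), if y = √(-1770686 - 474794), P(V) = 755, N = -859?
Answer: -755 + 2*I*√561370 ≈ -755.0 + 1498.5*I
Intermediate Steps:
g = -859
y = 2*I*√561370 (y = √(-2245480) = 2*I*√561370 ≈ 1498.5*I)
y - P(g) = 2*I*√561370 - 1*755 = 2*I*√561370 - 755 = -755 + 2*I*√561370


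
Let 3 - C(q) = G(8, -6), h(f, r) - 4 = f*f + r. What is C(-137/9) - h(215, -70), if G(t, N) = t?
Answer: -46164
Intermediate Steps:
h(f, r) = 4 + r + f**2 (h(f, r) = 4 + (f*f + r) = 4 + (f**2 + r) = 4 + (r + f**2) = 4 + r + f**2)
C(q) = -5 (C(q) = 3 - 1*8 = 3 - 8 = -5)
C(-137/9) - h(215, -70) = -5 - (4 - 70 + 215**2) = -5 - (4 - 70 + 46225) = -5 - 1*46159 = -5 - 46159 = -46164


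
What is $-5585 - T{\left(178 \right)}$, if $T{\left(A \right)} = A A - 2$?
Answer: $-37267$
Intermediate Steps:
$T{\left(A \right)} = -2 + A^{2}$ ($T{\left(A \right)} = A^{2} - 2 = -2 + A^{2}$)
$-5585 - T{\left(178 \right)} = -5585 - \left(-2 + 178^{2}\right) = -5585 - \left(-2 + 31684\right) = -5585 - 31682 = -37267$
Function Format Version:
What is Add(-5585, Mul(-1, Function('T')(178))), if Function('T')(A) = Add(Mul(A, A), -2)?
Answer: -37267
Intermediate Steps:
Function('T')(A) = Add(-2, Pow(A, 2)) (Function('T')(A) = Add(Pow(A, 2), -2) = Add(-2, Pow(A, 2)))
Add(-5585, Mul(-1, Function('T')(178))) = Add(-5585, Mul(-1, Add(-2, Pow(178, 2)))) = Add(-5585, Mul(-1, Add(-2, 31684))) = Add(-5585, Mul(-1, 31682)) = Add(-5585, -31682) = -37267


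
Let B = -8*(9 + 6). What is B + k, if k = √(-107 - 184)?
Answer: -120 + I*√291 ≈ -120.0 + 17.059*I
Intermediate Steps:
B = -120 (B = -8*15 = -120)
k = I*√291 (k = √(-291) = I*√291 ≈ 17.059*I)
B + k = -120 + I*√291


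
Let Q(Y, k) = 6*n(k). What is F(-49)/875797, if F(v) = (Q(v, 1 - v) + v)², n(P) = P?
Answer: 63001/875797 ≈ 0.071936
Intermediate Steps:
Q(Y, k) = 6*k
F(v) = (6 - 5*v)² (F(v) = (6*(1 - v) + v)² = ((6 - 6*v) + v)² = (6 - 5*v)²)
F(-49)/875797 = (6 - 5*(-49))²/875797 = (6 + 245)²*(1/875797) = 251²*(1/875797) = 63001*(1/875797) = 63001/875797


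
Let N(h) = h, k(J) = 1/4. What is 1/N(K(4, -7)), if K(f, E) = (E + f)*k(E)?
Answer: -4/3 ≈ -1.3333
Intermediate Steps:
k(J) = ¼
K(f, E) = E/4 + f/4 (K(f, E) = (E + f)*(¼) = E/4 + f/4)
1/N(K(4, -7)) = 1/((¼)*(-7) + (¼)*4) = 1/(-7/4 + 1) = 1/(-¾) = -4/3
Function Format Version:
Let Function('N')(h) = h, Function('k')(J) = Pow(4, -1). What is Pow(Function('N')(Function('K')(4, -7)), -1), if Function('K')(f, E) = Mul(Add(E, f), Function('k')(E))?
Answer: Rational(-4, 3) ≈ -1.3333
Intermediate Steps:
Function('k')(J) = Rational(1, 4)
Function('K')(f, E) = Add(Mul(Rational(1, 4), E), Mul(Rational(1, 4), f)) (Function('K')(f, E) = Mul(Add(E, f), Rational(1, 4)) = Add(Mul(Rational(1, 4), E), Mul(Rational(1, 4), f)))
Pow(Function('N')(Function('K')(4, -7)), -1) = Pow(Add(Mul(Rational(1, 4), -7), Mul(Rational(1, 4), 4)), -1) = Pow(Add(Rational(-7, 4), 1), -1) = Pow(Rational(-3, 4), -1) = Rational(-4, 3)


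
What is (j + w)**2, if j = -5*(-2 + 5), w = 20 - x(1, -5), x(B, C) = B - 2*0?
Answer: 16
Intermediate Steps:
x(B, C) = B (x(B, C) = B + 0 = B)
w = 19 (w = 20 - 1*1 = 20 - 1 = 19)
j = -15 (j = -5*3 = -15)
(j + w)**2 = (-15 + 19)**2 = 4**2 = 16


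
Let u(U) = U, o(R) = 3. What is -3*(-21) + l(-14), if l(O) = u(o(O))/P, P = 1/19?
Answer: 120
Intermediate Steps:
P = 1/19 ≈ 0.052632
l(O) = 57 (l(O) = 3/(1/19) = 3*19 = 57)
-3*(-21) + l(-14) = -3*(-21) + 57 = 63 + 57 = 120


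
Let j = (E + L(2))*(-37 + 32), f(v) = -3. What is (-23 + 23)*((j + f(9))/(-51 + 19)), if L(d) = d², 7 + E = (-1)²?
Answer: 0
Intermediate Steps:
E = -6 (E = -7 + (-1)² = -7 + 1 = -6)
j = 10 (j = (-6 + 2²)*(-37 + 32) = (-6 + 4)*(-5) = -2*(-5) = 10)
(-23 + 23)*((j + f(9))/(-51 + 19)) = (-23 + 23)*((10 - 3)/(-51 + 19)) = 0*(7/(-32)) = 0*(7*(-1/32)) = 0*(-7/32) = 0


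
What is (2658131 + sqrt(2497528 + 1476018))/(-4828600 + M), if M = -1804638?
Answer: -2658131/6633238 - sqrt(3973546)/6633238 ≈ -0.40103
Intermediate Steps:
(2658131 + sqrt(2497528 + 1476018))/(-4828600 + M) = (2658131 + sqrt(2497528 + 1476018))/(-4828600 - 1804638) = (2658131 + sqrt(3973546))/(-6633238) = (2658131 + sqrt(3973546))*(-1/6633238) = -2658131/6633238 - sqrt(3973546)/6633238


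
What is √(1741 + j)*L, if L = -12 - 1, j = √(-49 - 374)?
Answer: -13*√(1741 + 3*I*√47) ≈ -542.44 - 3.2039*I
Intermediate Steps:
j = 3*I*√47 (j = √(-423) = 3*I*√47 ≈ 20.567*I)
L = -13
√(1741 + j)*L = √(1741 + 3*I*√47)*(-13) = -13*√(1741 + 3*I*√47)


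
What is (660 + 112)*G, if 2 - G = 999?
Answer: -769684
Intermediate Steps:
G = -997 (G = 2 - 1*999 = 2 - 999 = -997)
(660 + 112)*G = (660 + 112)*(-997) = 772*(-997) = -769684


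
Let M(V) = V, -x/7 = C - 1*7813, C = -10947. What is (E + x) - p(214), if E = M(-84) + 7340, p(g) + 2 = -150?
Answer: 138728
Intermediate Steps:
p(g) = -152 (p(g) = -2 - 150 = -152)
x = 131320 (x = -7*(-10947 - 1*7813) = -7*(-10947 - 7813) = -7*(-18760) = 131320)
E = 7256 (E = -84 + 7340 = 7256)
(E + x) - p(214) = (7256 + 131320) - 1*(-152) = 138576 + 152 = 138728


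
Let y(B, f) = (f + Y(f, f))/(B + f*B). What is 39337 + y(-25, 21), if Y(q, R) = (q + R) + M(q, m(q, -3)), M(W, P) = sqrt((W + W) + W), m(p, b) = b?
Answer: 21635287/550 - 3*sqrt(7)/550 ≈ 39337.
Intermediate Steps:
M(W, P) = sqrt(3)*sqrt(W) (M(W, P) = sqrt(2*W + W) = sqrt(3*W) = sqrt(3)*sqrt(W))
Y(q, R) = R + q + sqrt(3)*sqrt(q) (Y(q, R) = (q + R) + sqrt(3)*sqrt(q) = (R + q) + sqrt(3)*sqrt(q) = R + q + sqrt(3)*sqrt(q))
y(B, f) = (3*f + sqrt(3)*sqrt(f))/(B + B*f) (y(B, f) = (f + (f + f + sqrt(3)*sqrt(f)))/(B + f*B) = (f + (2*f + sqrt(3)*sqrt(f)))/(B + B*f) = (3*f + sqrt(3)*sqrt(f))/(B + B*f))
39337 + y(-25, 21) = 39337 + (3*21 + sqrt(3)*sqrt(21))/((-25)*(1 + 21)) = 39337 - 1/25*(63 + 3*sqrt(7))/22 = 39337 - 1/25*1/22*(63 + 3*sqrt(7)) = 39337 + (-63/550 - 3*sqrt(7)/550) = 21635287/550 - 3*sqrt(7)/550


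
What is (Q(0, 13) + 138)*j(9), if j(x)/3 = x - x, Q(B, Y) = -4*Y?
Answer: 0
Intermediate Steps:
j(x) = 0 (j(x) = 3*(x - x) = 3*0 = 0)
(Q(0, 13) + 138)*j(9) = (-4*13 + 138)*0 = (-52 + 138)*0 = 86*0 = 0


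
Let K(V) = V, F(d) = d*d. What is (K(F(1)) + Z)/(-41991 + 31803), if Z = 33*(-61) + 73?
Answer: 1939/10188 ≈ 0.19032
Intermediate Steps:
Z = -1940 (Z = -2013 + 73 = -1940)
F(d) = d²
(K(F(1)) + Z)/(-41991 + 31803) = (1² - 1940)/(-41991 + 31803) = (1 - 1940)/(-10188) = -1939*(-1/10188) = 1939/10188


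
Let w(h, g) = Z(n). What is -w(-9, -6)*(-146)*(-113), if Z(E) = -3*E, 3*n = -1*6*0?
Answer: 0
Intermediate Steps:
n = 0 (n = (-1*6*0)/3 = (-6*0)/3 = (⅓)*0 = 0)
w(h, g) = 0 (w(h, g) = -3*0 = 0)
-w(-9, -6)*(-146)*(-113) = -0*(-146)*(-113) = -0*(-113) = -1*0 = 0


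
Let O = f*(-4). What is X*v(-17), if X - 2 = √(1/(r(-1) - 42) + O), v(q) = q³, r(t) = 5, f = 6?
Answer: -9826 - 4913*I*√32893/37 ≈ -9826.0 - 24082.0*I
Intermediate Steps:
O = -24 (O = 6*(-4) = -24)
X = 2 + I*√32893/37 (X = 2 + √(1/(5 - 42) - 24) = 2 + √(1/(-37) - 24) = 2 + √(-1/37 - 24) = 2 + √(-889/37) = 2 + I*√32893/37 ≈ 2.0 + 4.9017*I)
X*v(-17) = (2 + I*√32893/37)*(-17)³ = (2 + I*√32893/37)*(-4913) = -9826 - 4913*I*√32893/37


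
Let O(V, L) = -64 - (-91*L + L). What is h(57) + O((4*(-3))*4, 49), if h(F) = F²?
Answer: 7595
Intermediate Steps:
O(V, L) = -64 + 90*L (O(V, L) = -64 - (-90)*L = -64 + 90*L)
h(57) + O((4*(-3))*4, 49) = 57² + (-64 + 90*49) = 3249 + (-64 + 4410) = 3249 + 4346 = 7595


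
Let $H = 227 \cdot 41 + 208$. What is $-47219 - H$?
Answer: $-56734$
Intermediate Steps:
$H = 9515$ ($H = 9307 + 208 = 9515$)
$-47219 - H = -47219 - 9515 = -56734$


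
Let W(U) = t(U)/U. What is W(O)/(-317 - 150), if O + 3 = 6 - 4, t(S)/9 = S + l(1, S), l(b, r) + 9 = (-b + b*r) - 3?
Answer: -135/467 ≈ -0.28908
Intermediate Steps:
l(b, r) = -12 - b + b*r (l(b, r) = -9 + ((-b + b*r) - 3) = -9 + (-3 - b + b*r) = -12 - b + b*r)
t(S) = -117 + 18*S (t(S) = 9*(S + (-12 - 1*1 + 1*S)) = 9*(S + (-12 - 1 + S)) = 9*(S + (-13 + S)) = 9*(-13 + 2*S) = -117 + 18*S)
O = -1 (O = -3 + (6 - 4) = -3 + 2 = -1)
W(U) = (-117 + 18*U)/U
W(O)/(-317 - 150) = (18 - 117/(-1))/(-317 - 150) = (18 - 117*(-1))/(-467) = -(18 + 117)/467 = -1/467*135 = -135/467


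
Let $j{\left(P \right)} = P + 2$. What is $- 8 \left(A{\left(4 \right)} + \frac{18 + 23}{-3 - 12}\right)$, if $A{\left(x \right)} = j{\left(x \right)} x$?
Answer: $- \frac{2552}{15} \approx -170.13$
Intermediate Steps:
$j{\left(P \right)} = 2 + P$
$A{\left(x \right)} = x \left(2 + x\right)$ ($A{\left(x \right)} = \left(2 + x\right) x = x \left(2 + x\right)$)
$- 8 \left(A{\left(4 \right)} + \frac{18 + 23}{-3 - 12}\right) = - 8 \left(4 \left(2 + 4\right) + \frac{18 + 23}{-3 - 12}\right) = - 8 \left(4 \cdot 6 + \frac{41}{-15}\right) = - 8 \left(24 + 41 \left(- \frac{1}{15}\right)\right) = - 8 \left(24 - \frac{41}{15}\right) = \left(-8\right) \frac{319}{15} = - \frac{2552}{15}$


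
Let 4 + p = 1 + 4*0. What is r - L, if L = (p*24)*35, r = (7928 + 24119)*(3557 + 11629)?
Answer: 486668262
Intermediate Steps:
p = -3 (p = -4 + (1 + 4*0) = -4 + (1 + 0) = -4 + 1 = -3)
r = 486665742 (r = 32047*15186 = 486665742)
L = -2520 (L = -3*24*35 = -72*35 = -2520)
r - L = 486665742 - 1*(-2520) = 486665742 + 2520 = 486668262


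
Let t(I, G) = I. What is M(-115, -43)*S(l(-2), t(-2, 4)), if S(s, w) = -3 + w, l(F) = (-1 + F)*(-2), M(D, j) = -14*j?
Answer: -3010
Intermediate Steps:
l(F) = 2 - 2*F
M(-115, -43)*S(l(-2), t(-2, 4)) = (-14*(-43))*(-3 - 2) = 602*(-5) = -3010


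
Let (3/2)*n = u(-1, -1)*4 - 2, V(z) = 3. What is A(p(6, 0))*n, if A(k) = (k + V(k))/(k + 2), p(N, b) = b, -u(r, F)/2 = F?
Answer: 6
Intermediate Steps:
u(r, F) = -2*F
A(k) = (3 + k)/(2 + k) (A(k) = (k + 3)/(k + 2) = (3 + k)/(2 + k))
n = 4 (n = 2*(-2*(-1)*4 - 2)/3 = 2*(2*4 - 2)/3 = 2*(8 - 2)/3 = (2/3)*6 = 4)
A(p(6, 0))*n = ((3 + 0)/(2 + 0))*4 = (3/2)*4 = 6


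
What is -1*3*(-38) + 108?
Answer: 222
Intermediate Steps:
-1*3*(-38) + 108 = -3*(-38) + 108 = 114 + 108 = 222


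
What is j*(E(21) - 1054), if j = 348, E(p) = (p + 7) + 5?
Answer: -355308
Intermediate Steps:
E(p) = 12 + p (E(p) = (7 + p) + 5 = 12 + p)
j*(E(21) - 1054) = 348*((12 + 21) - 1054) = 348*(33 - 1054) = 348*(-1021) = -355308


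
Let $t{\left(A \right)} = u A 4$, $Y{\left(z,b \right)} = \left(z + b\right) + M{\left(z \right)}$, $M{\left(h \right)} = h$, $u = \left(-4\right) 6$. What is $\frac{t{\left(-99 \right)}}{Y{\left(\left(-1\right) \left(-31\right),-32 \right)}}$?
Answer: $\frac{1584}{5} \approx 316.8$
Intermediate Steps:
$u = -24$
$Y{\left(z,b \right)} = b + 2 z$ ($Y{\left(z,b \right)} = \left(z + b\right) + z = \left(b + z\right) + z = b + 2 z$)
$t{\left(A \right)} = - 96 A$ ($t{\left(A \right)} = - 24 A 4 = - 96 A$)
$\frac{t{\left(-99 \right)}}{Y{\left(\left(-1\right) \left(-31\right),-32 \right)}} = \frac{\left(-96\right) \left(-99\right)}{-32 + 2 \left(\left(-1\right) \left(-31\right)\right)} = \frac{9504}{-32 + 2 \cdot 31} = \frac{9504}{-32 + 62} = \frac{9504}{30} = 9504 \cdot \frac{1}{30} = \frac{1584}{5}$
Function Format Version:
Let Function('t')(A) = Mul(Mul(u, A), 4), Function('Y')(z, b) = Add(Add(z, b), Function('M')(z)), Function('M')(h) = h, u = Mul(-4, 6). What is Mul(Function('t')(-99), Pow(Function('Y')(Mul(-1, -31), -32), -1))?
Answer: Rational(1584, 5) ≈ 316.80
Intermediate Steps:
u = -24
Function('Y')(z, b) = Add(b, Mul(2, z)) (Function('Y')(z, b) = Add(Add(z, b), z) = Add(Add(b, z), z) = Add(b, Mul(2, z)))
Function('t')(A) = Mul(-96, A) (Function('t')(A) = Mul(Mul(-24, A), 4) = Mul(-96, A))
Mul(Function('t')(-99), Pow(Function('Y')(Mul(-1, -31), -32), -1)) = Mul(Mul(-96, -99), Pow(Add(-32, Mul(2, Mul(-1, -31))), -1)) = Mul(9504, Pow(Add(-32, Mul(2, 31)), -1)) = Mul(9504, Pow(Add(-32, 62), -1)) = Mul(9504, Pow(30, -1)) = Mul(9504, Rational(1, 30)) = Rational(1584, 5)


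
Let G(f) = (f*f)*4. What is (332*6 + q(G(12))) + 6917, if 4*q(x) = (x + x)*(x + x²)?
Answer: 95726285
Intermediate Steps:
G(f) = 4*f² (G(f) = f²*4 = 4*f²)
q(x) = x*(x + x²)/2 (q(x) = ((x + x)*(x + x²))/4 = ((2*x)*(x + x²))/4 = (2*x*(x + x²))/4 = x*(x + x²)/2)
(332*6 + q(G(12))) + 6917 = (332*6 + (4*12²)²*(1 + 4*12²)/2) + 6917 = (1992 + (4*144)²*(1 + 4*144)/2) + 6917 = (1992 + (½)*576²*(1 + 576)) + 6917 = (1992 + (½)*331776*577) + 6917 = (1992 + 95717376) + 6917 = 95719368 + 6917 = 95726285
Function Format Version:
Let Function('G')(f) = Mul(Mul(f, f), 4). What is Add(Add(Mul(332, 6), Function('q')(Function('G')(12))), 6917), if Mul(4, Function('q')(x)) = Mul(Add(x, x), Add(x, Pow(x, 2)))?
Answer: 95726285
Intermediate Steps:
Function('G')(f) = Mul(4, Pow(f, 2)) (Function('G')(f) = Mul(Pow(f, 2), 4) = Mul(4, Pow(f, 2)))
Function('q')(x) = Mul(Rational(1, 2), x, Add(x, Pow(x, 2))) (Function('q')(x) = Mul(Rational(1, 4), Mul(Add(x, x), Add(x, Pow(x, 2)))) = Mul(Rational(1, 4), Mul(Mul(2, x), Add(x, Pow(x, 2)))) = Mul(Rational(1, 4), Mul(2, x, Add(x, Pow(x, 2)))) = Mul(Rational(1, 2), x, Add(x, Pow(x, 2))))
Add(Add(Mul(332, 6), Function('q')(Function('G')(12))), 6917) = Add(Add(Mul(332, 6), Mul(Rational(1, 2), Pow(Mul(4, Pow(12, 2)), 2), Add(1, Mul(4, Pow(12, 2))))), 6917) = Add(Add(1992, Mul(Rational(1, 2), Pow(Mul(4, 144), 2), Add(1, Mul(4, 144)))), 6917) = Add(Add(1992, Mul(Rational(1, 2), Pow(576, 2), Add(1, 576))), 6917) = Add(Add(1992, Mul(Rational(1, 2), 331776, 577)), 6917) = Add(Add(1992, 95717376), 6917) = Add(95719368, 6917) = 95726285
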